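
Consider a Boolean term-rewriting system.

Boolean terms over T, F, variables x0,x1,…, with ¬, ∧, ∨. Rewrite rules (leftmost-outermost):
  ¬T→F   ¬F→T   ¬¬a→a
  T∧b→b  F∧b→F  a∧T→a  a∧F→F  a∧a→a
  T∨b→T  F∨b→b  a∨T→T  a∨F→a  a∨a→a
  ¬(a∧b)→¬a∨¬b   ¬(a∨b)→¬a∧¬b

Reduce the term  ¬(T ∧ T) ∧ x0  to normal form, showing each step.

  start: ¬(T ∧ T) ∧ x0
  step 1: (¬T ∨ ¬T) ∧ x0
  step 2: ¬T ∧ x0
  step 3: F ∧ x0
  step 4: F

Answer: normal form = F  (in 4 steps)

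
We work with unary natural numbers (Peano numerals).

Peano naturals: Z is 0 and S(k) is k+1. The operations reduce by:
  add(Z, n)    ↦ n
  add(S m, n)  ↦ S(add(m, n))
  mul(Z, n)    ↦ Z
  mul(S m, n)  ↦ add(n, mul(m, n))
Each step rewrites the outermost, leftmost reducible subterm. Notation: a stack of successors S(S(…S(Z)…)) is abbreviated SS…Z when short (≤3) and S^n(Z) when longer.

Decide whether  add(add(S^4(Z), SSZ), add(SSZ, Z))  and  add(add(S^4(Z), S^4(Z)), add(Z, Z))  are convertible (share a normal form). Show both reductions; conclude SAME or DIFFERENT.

Answer: SAME — A ⇓ S^8(Z), B ⇓ S^8(Z)

Reduction:
Term A:
  start: add(add(S^4(Z), SSZ), add(SSZ, Z))
  step 1: add(S(add(SSSZ, SSZ)), add(SSZ, Z))
  step 2: S(add(add(SSSZ, SSZ), add(SSZ, Z)))
  step 3: S(add(S(add(SSZ, SSZ)), add(SSZ, Z)))
  step 4: S(S(add(add(SSZ, SSZ), add(SSZ, Z))))
  step 5: S(S(add(S(add(SZ, SSZ)), add(SSZ, Z))))
  step 6: S(S(S(add(add(SZ, SSZ), add(SSZ, Z)))))
  step 7: S(S(S(add(S(add(Z, SSZ)), add(SSZ, Z)))))
  step 8: S(S(S(S(add(add(Z, SSZ), add(SSZ, Z))))))
  step 9: S(S(S(S(add(SSZ, add(SSZ, Z))))))
  step 10: S(S(S(S(S(add(SZ, add(SSZ, Z)))))))
  step 11: S(S(S(S(S(S(add(Z, add(SSZ, Z))))))))
  step 12: S(S(S(S(S(S(add(SSZ, Z)))))))
  step 13: S(S(S(S(S(S(S(add(SZ, Z))))))))
  step 14: S(S(S(S(S(S(S(S(add(Z, Z)))))))))
  step 15: S^8(Z)

Term B:
  start: add(add(S^4(Z), S^4(Z)), add(Z, Z))
  step 1: add(S(add(SSSZ, S^4(Z))), add(Z, Z))
  step 2: S(add(add(SSSZ, S^4(Z)), add(Z, Z)))
  step 3: S(add(S(add(SSZ, S^4(Z))), add(Z, Z)))
  step 4: S(S(add(add(SSZ, S^4(Z)), add(Z, Z))))
  step 5: S(S(add(S(add(SZ, S^4(Z))), add(Z, Z))))
  step 6: S(S(S(add(add(SZ, S^4(Z)), add(Z, Z)))))
  step 7: S(S(S(add(S(add(Z, S^4(Z))), add(Z, Z)))))
  step 8: S(S(S(S(add(add(Z, S^4(Z)), add(Z, Z))))))
  step 9: S(S(S(S(add(S^4(Z), add(Z, Z))))))
  step 10: S(S(S(S(S(add(SSSZ, add(Z, Z)))))))
  step 11: S(S(S(S(S(S(add(SSZ, add(Z, Z))))))))
  step 12: S(S(S(S(S(S(S(add(SZ, add(Z, Z)))))))))
  step 13: S(S(S(S(S(S(S(S(add(Z, add(Z, Z))))))))))
  step 14: S(S(S(S(S(S(S(S(add(Z, Z)))))))))
  step 15: S^8(Z)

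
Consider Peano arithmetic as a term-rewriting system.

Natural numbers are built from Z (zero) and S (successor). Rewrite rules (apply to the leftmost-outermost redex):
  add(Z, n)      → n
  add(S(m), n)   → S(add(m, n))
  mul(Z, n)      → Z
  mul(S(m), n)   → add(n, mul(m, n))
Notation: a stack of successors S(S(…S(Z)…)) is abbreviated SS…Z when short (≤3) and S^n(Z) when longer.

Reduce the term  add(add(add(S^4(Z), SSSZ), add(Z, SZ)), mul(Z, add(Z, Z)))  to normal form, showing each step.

  start: add(add(add(S^4(Z), SSSZ), add(Z, SZ)), mul(Z, add(Z, Z)))
  step 1: add(add(S(add(SSSZ, SSSZ)), add(Z, SZ)), mul(Z, add(Z, Z)))
  step 2: add(S(add(add(SSSZ, SSSZ), add(Z, SZ))), mul(Z, add(Z, Z)))
  step 3: S(add(add(add(SSSZ, SSSZ), add(Z, SZ)), mul(Z, add(Z, Z))))
  step 4: S(add(add(S(add(SSZ, SSSZ)), add(Z, SZ)), mul(Z, add(Z, Z))))
  step 5: S(add(S(add(add(SSZ, SSSZ), add(Z, SZ))), mul(Z, add(Z, Z))))
  step 6: S(S(add(add(add(SSZ, SSSZ), add(Z, SZ)), mul(Z, add(Z, Z)))))
  step 7: S(S(add(add(S(add(SZ, SSSZ)), add(Z, SZ)), mul(Z, add(Z, Z)))))
  step 8: S(S(add(S(add(add(SZ, SSSZ), add(Z, SZ))), mul(Z, add(Z, Z)))))
  step 9: S(S(S(add(add(add(SZ, SSSZ), add(Z, SZ)), mul(Z, add(Z, Z))))))
  step 10: S(S(S(add(add(S(add(Z, SSSZ)), add(Z, SZ)), mul(Z, add(Z, Z))))))
  step 11: S(S(S(add(S(add(add(Z, SSSZ), add(Z, SZ))), mul(Z, add(Z, Z))))))
  step 12: S(S(S(S(add(add(add(Z, SSSZ), add(Z, SZ)), mul(Z, add(Z, Z)))))))
  step 13: S(S(S(S(add(add(SSSZ, add(Z, SZ)), mul(Z, add(Z, Z)))))))
  step 14: S(S(S(S(add(S(add(SSZ, add(Z, SZ))), mul(Z, add(Z, Z)))))))
  step 15: S(S(S(S(S(add(add(SSZ, add(Z, SZ)), mul(Z, add(Z, Z))))))))
  step 16: S(S(S(S(S(add(S(add(SZ, add(Z, SZ))), mul(Z, add(Z, Z))))))))
  step 17: S(S(S(S(S(S(add(add(SZ, add(Z, SZ)), mul(Z, add(Z, Z)))))))))
  step 18: S(S(S(S(S(S(add(S(add(Z, add(Z, SZ))), mul(Z, add(Z, Z)))))))))
  step 19: S(S(S(S(S(S(S(add(add(Z, add(Z, SZ)), mul(Z, add(Z, Z))))))))))
  step 20: S(S(S(S(S(S(S(add(add(Z, SZ), mul(Z, add(Z, Z))))))))))
  step 21: S(S(S(S(S(S(S(add(SZ, mul(Z, add(Z, Z))))))))))
  step 22: S(S(S(S(S(S(S(S(add(Z, mul(Z, add(Z, Z)))))))))))
  step 23: S(S(S(S(S(S(S(S(mul(Z, add(Z, Z))))))))))
  step 24: S^8(Z)

Answer: normal form = S^8(Z)  (in 24 steps)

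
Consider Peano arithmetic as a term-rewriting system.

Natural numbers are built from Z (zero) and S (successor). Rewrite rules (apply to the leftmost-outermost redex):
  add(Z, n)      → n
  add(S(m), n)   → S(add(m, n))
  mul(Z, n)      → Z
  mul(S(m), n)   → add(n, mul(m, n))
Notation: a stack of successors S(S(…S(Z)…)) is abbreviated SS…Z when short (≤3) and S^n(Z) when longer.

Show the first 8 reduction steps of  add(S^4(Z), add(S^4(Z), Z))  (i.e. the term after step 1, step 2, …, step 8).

  start: add(S^4(Z), add(S^4(Z), Z))
  step 1: S(add(SSSZ, add(S^4(Z), Z)))
  step 2: S(S(add(SSZ, add(S^4(Z), Z))))
  step 3: S(S(S(add(SZ, add(S^4(Z), Z)))))
  step 4: S(S(S(S(add(Z, add(S^4(Z), Z))))))
  step 5: S(S(S(S(add(S^4(Z), Z)))))
  step 6: S(S(S(S(S(add(SSSZ, Z))))))
  step 7: S(S(S(S(S(S(add(SSZ, Z)))))))
  step 8: S(S(S(S(S(S(S(add(SZ, Z))))))))

Answer: after 8 steps: S(S(S(S(S(S(S(add(SZ, Z))))))))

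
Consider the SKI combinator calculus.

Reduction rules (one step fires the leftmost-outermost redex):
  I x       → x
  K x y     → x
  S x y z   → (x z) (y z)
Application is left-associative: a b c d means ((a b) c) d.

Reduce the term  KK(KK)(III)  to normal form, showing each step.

  start: KK(KK)(III)
  [1] K(III)
  [2] K(II)
  [3] KI

Answer: normal form = KI  (in 3 steps)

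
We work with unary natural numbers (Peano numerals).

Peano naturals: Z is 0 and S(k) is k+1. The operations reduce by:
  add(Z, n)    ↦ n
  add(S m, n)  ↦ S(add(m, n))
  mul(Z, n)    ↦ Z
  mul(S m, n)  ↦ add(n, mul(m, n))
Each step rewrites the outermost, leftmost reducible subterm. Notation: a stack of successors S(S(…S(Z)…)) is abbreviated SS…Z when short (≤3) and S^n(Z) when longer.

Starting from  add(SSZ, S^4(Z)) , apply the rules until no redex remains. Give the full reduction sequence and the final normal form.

Answer: normal form = S^6(Z)  (in 3 steps)

Derivation:
  start: add(SSZ, S^4(Z))
  →1  S(add(SZ, S^4(Z)))
  →2  S(S(add(Z, S^4(Z))))
  →3  S^6(Z)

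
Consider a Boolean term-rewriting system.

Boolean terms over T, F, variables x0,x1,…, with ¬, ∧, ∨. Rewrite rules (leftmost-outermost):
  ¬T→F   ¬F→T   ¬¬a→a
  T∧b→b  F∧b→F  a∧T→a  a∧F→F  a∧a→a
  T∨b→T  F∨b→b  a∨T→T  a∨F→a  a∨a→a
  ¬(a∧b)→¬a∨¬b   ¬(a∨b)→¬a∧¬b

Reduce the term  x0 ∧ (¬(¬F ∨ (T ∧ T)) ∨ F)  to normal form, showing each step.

Answer: normal form = F  (in 5 steps)

Derivation:
  start: x0 ∧ (¬(¬F ∨ (T ∧ T)) ∨ F)
  [1] x0 ∧ ¬(¬F ∨ (T ∧ T))
  [2] x0 ∧ (¬¬F ∧ ¬(T ∧ T))
  [3] x0 ∧ (F ∧ ¬(T ∧ T))
  [4] x0 ∧ F
  [5] F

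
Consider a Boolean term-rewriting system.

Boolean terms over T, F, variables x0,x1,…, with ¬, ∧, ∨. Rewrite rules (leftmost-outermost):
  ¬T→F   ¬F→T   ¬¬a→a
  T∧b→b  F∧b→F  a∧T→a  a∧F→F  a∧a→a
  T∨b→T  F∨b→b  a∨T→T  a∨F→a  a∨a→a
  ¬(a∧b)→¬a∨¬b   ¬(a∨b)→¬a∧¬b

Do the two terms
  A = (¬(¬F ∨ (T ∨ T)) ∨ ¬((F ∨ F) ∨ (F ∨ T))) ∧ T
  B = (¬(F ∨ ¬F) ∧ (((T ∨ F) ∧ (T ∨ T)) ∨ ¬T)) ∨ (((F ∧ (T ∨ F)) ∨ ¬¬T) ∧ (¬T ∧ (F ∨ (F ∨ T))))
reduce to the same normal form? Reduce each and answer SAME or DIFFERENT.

Answer: SAME — A ⇓ F, B ⇓ F

Reduction:
Term A:
  start: (¬(¬F ∨ (T ∨ T)) ∨ ¬((F ∨ F) ∨ (F ∨ T))) ∧ T
  step 1: ¬(¬F ∨ (T ∨ T)) ∨ ¬((F ∨ F) ∨ (F ∨ T))
  step 2: (¬¬F ∧ ¬(T ∨ T)) ∨ ¬((F ∨ F) ∨ (F ∨ T))
  step 3: (F ∧ ¬(T ∨ T)) ∨ ¬((F ∨ F) ∨ (F ∨ T))
  step 4: F ∨ ¬((F ∨ F) ∨ (F ∨ T))
  step 5: ¬((F ∨ F) ∨ (F ∨ T))
  step 6: ¬(F ∨ F) ∧ ¬(F ∨ T)
  step 7: (¬F ∧ ¬F) ∧ ¬(F ∨ T)
  step 8: ¬F ∧ ¬(F ∨ T)
  step 9: T ∧ ¬(F ∨ T)
  step 10: ¬(F ∨ T)
  step 11: ¬F ∧ ¬T
  step 12: T ∧ ¬T
  step 13: ¬T
  step 14: F

Term B:
  start: (¬(F ∨ ¬F) ∧ (((T ∨ F) ∧ (T ∨ T)) ∨ ¬T)) ∨ (((F ∧ (T ∨ F)) ∨ ¬¬T) ∧ (¬T ∧ (F ∨ (F ∨ T))))
  step 1: ((¬F ∧ ¬¬F) ∧ (((T ∨ F) ∧ (T ∨ T)) ∨ ¬T)) ∨ (((F ∧ (T ∨ F)) ∨ ¬¬T) ∧ (¬T ∧ (F ∨ (F ∨ T))))
  step 2: ((T ∧ ¬¬F) ∧ (((T ∨ F) ∧ (T ∨ T)) ∨ ¬T)) ∨ (((F ∧ (T ∨ F)) ∨ ¬¬T) ∧ (¬T ∧ (F ∨ (F ∨ T))))
  step 3: (¬¬F ∧ (((T ∨ F) ∧ (T ∨ T)) ∨ ¬T)) ∨ (((F ∧ (T ∨ F)) ∨ ¬¬T) ∧ (¬T ∧ (F ∨ (F ∨ T))))
  step 4: (F ∧ (((T ∨ F) ∧ (T ∨ T)) ∨ ¬T)) ∨ (((F ∧ (T ∨ F)) ∨ ¬¬T) ∧ (¬T ∧ (F ∨ (F ∨ T))))
  step 5: F ∨ (((F ∧ (T ∨ F)) ∨ ¬¬T) ∧ (¬T ∧ (F ∨ (F ∨ T))))
  step 6: ((F ∧ (T ∨ F)) ∨ ¬¬T) ∧ (¬T ∧ (F ∨ (F ∨ T)))
  step 7: (F ∨ ¬¬T) ∧ (¬T ∧ (F ∨ (F ∨ T)))
  step 8: ¬¬T ∧ (¬T ∧ (F ∨ (F ∨ T)))
  step 9: T ∧ (¬T ∧ (F ∨ (F ∨ T)))
  step 10: ¬T ∧ (F ∨ (F ∨ T))
  step 11: F ∧ (F ∨ (F ∨ T))
  step 12: F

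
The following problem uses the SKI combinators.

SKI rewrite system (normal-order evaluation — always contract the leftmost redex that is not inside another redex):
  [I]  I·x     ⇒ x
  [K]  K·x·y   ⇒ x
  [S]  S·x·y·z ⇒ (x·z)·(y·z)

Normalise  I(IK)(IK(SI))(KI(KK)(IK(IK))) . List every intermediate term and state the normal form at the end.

Answer: normal form = K(SI)  (in 4 steps)

Working:
  start: I(IK)(IK(SI))(KI(KK)(IK(IK)))
  →1  IK(IK(SI))(KI(KK)(IK(IK)))
  →2  K(IK(SI))(KI(KK)(IK(IK)))
  →3  IK(SI)
  →4  K(SI)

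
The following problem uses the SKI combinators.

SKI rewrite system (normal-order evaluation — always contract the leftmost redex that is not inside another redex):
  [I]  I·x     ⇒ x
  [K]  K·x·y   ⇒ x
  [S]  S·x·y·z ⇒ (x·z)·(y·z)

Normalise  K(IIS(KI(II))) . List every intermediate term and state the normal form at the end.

Answer: normal form = K(SI)  (in 3 steps)

Working:
  start: K(IIS(KI(II)))
  [1] K(IS(KI(II)))
  [2] K(S(KI(II)))
  [3] K(SI)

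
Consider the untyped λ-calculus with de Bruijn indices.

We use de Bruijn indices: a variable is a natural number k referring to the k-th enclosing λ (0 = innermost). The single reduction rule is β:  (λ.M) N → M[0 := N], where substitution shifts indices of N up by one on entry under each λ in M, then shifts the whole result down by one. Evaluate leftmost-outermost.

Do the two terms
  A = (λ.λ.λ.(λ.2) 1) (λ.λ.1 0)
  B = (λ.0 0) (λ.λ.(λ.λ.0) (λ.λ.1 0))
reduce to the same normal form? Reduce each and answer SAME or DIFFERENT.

Term A:
  start: (λ.λ.λ.(λ.2) 1) (λ.λ.1 0)
  [1] λ.λ.(λ.2) 1
  [2] λ.λ.1

Term B:
  start: (λ.0 0) (λ.λ.(λ.λ.0) (λ.λ.1 0))
  [1] (λ.λ.(λ.λ.0) (λ.λ.1 0)) (λ.λ.(λ.λ.0) (λ.λ.1 0))
  [2] λ.(λ.λ.0) (λ.λ.1 0)
  [3] λ.λ.0

Answer: DIFFERENT — A ⇓ λ.λ.1, B ⇓ λ.λ.0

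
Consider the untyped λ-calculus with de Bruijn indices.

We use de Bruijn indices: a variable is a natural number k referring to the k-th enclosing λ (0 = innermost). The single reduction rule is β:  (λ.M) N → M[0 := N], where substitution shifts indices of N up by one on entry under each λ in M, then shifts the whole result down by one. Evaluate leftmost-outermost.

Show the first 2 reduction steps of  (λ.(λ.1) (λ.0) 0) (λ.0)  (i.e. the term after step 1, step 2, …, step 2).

Answer: after 2 steps: (λ.0) (λ.0)

Working:
  start: (λ.(λ.1) (λ.0) 0) (λ.0)
  step 1: (λ.λ.0) (λ.0) (λ.0)
  step 2: (λ.0) (λ.0)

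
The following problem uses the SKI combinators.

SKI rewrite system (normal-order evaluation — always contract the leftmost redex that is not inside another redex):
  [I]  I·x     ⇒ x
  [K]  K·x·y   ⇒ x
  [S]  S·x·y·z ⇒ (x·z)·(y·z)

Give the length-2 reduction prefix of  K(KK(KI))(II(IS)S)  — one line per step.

Answer: after 2 steps: K

Working:
  start: K(KK(KI))(II(IS)S)
  step 1: KK(KI)
  step 2: K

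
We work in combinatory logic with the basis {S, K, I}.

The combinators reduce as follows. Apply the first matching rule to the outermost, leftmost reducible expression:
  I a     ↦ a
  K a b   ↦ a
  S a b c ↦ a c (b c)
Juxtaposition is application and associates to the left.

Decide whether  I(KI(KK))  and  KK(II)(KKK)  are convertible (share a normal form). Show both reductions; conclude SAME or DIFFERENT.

Answer: DIFFERENT — A ⇓ I, B ⇓ KK

Derivation:
Term A:
  start: I(KI(KK))
  step 1: KI(KK)
  step 2: I

Term B:
  start: KK(II)(KKK)
  step 1: K(KKK)
  step 2: KK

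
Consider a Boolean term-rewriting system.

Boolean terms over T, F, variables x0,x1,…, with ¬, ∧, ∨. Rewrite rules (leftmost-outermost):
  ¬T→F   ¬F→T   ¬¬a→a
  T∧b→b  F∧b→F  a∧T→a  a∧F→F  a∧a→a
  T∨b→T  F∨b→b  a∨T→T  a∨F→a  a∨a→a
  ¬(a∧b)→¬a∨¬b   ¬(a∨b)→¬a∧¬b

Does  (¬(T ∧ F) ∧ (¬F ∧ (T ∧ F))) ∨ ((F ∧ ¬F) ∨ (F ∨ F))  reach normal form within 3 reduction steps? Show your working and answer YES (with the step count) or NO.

Answer: NO — after 3 steps the term is (¬F ∧ (¬F ∧ (T ∧ F))) ∨ ((F ∧ ¬F) ∨ (F ∨ F)), not yet normal

Working:
  start: (¬(T ∧ F) ∧ (¬F ∧ (T ∧ F))) ∨ ((F ∧ ¬F) ∨ (F ∨ F))
  →1  ((¬T ∨ ¬F) ∧ (¬F ∧ (T ∧ F))) ∨ ((F ∧ ¬F) ∨ (F ∨ F))
  →2  ((F ∨ ¬F) ∧ (¬F ∧ (T ∧ F))) ∨ ((F ∧ ¬F) ∨ (F ∨ F))
  →3  (¬F ∧ (¬F ∧ (T ∧ F))) ∨ ((F ∧ ¬F) ∨ (F ∨ F))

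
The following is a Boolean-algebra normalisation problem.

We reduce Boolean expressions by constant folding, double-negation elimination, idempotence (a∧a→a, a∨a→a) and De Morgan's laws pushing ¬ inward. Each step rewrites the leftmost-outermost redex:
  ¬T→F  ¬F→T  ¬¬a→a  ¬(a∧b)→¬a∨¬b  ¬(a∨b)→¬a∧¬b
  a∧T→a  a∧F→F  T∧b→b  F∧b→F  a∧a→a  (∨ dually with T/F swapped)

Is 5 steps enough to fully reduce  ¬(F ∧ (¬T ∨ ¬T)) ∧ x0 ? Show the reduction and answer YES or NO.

Answer: YES — reaches normal form x0 in 4 ≤ 5 steps

Reduction:
  start: ¬(F ∧ (¬T ∨ ¬T)) ∧ x0
  →1  (¬F ∨ ¬(¬T ∨ ¬T)) ∧ x0
  →2  (T ∨ ¬(¬T ∨ ¬T)) ∧ x0
  →3  T ∧ x0
  →4  x0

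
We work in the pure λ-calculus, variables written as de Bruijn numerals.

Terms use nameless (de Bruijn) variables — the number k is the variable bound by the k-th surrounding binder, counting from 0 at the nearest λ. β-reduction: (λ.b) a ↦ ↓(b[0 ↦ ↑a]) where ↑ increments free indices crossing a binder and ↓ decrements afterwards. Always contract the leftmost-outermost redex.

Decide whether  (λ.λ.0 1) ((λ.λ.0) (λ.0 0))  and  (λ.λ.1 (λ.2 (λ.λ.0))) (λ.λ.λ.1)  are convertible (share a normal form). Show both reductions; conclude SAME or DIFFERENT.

Answer: DIFFERENT — A ⇓ λ.0 (λ.0), B ⇓ λ.λ.λ.1

Reduction:
Term A:
  start: (λ.λ.0 1) ((λ.λ.0) (λ.0 0))
  [1] λ.0 ((λ.λ.0) (λ.0 0))
  [2] λ.0 (λ.0)

Term B:
  start: (λ.λ.1 (λ.2 (λ.λ.0))) (λ.λ.λ.1)
  [1] λ.(λ.λ.λ.1) (λ.(λ.λ.λ.1) (λ.λ.0))
  [2] λ.λ.λ.1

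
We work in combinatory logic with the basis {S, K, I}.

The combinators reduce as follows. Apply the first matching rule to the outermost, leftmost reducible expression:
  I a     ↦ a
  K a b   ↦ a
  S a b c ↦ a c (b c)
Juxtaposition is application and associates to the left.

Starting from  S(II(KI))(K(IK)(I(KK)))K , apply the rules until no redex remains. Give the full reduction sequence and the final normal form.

Answer: normal form = KK  (in 7 steps)

Derivation:
  start: S(II(KI))(K(IK)(I(KK)))K
  step 1: II(KI)K(K(IK)(I(KK))K)
  step 2: I(KI)K(K(IK)(I(KK))K)
  step 3: KIK(K(IK)(I(KK))K)
  step 4: I(K(IK)(I(KK))K)
  step 5: K(IK)(I(KK))K
  step 6: IKK
  step 7: KK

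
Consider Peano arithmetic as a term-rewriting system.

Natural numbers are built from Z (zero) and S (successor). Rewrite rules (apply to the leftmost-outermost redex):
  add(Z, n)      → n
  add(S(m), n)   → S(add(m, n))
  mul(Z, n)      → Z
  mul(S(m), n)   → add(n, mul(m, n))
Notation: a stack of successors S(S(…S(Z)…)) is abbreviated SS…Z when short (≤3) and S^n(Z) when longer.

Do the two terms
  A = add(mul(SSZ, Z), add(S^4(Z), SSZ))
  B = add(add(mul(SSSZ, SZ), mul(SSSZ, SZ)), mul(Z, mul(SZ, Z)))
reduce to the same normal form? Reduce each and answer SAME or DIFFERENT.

Term A:
  start: add(mul(SSZ, Z), add(S^4(Z), SSZ))
  step 1: add(add(Z, mul(SZ, Z)), add(S^4(Z), SSZ))
  step 2: add(mul(SZ, Z), add(S^4(Z), SSZ))
  step 3: add(add(Z, mul(Z, Z)), add(S^4(Z), SSZ))
  step 4: add(mul(Z, Z), add(S^4(Z), SSZ))
  step 5: add(Z, add(S^4(Z), SSZ))
  step 6: add(S^4(Z), SSZ)
  step 7: S(add(SSSZ, SSZ))
  step 8: S(S(add(SSZ, SSZ)))
  step 9: S(S(S(add(SZ, SSZ))))
  step 10: S(S(S(S(add(Z, SSZ)))))
  step 11: S^6(Z)

Term B:
  start: add(add(mul(SSSZ, SZ), mul(SSSZ, SZ)), mul(Z, mul(SZ, Z)))
  step 1: add(add(add(SZ, mul(SSZ, SZ)), mul(SSSZ, SZ)), mul(Z, mul(SZ, Z)))
  step 2: add(add(S(add(Z, mul(SSZ, SZ))), mul(SSSZ, SZ)), mul(Z, mul(SZ, Z)))
  step 3: add(S(add(add(Z, mul(SSZ, SZ)), mul(SSSZ, SZ))), mul(Z, mul(SZ, Z)))
  step 4: S(add(add(add(Z, mul(SSZ, SZ)), mul(SSSZ, SZ)), mul(Z, mul(SZ, Z))))
  step 5: S(add(add(mul(SSZ, SZ), mul(SSSZ, SZ)), mul(Z, mul(SZ, Z))))
  step 6: S(add(add(add(SZ, mul(SZ, SZ)), mul(SSSZ, SZ)), mul(Z, mul(SZ, Z))))
  step 7: S(add(add(S(add(Z, mul(SZ, SZ))), mul(SSSZ, SZ)), mul(Z, mul(SZ, Z))))
  step 8: S(add(S(add(add(Z, mul(SZ, SZ)), mul(SSSZ, SZ))), mul(Z, mul(SZ, Z))))
  step 9: S(S(add(add(add(Z, mul(SZ, SZ)), mul(SSSZ, SZ)), mul(Z, mul(SZ, Z)))))
  step 10: S(S(add(add(mul(SZ, SZ), mul(SSSZ, SZ)), mul(Z, mul(SZ, Z)))))
  step 11: S(S(add(add(add(SZ, mul(Z, SZ)), mul(SSSZ, SZ)), mul(Z, mul(SZ, Z)))))
  step 12: S(S(add(add(S(add(Z, mul(Z, SZ))), mul(SSSZ, SZ)), mul(Z, mul(SZ, Z)))))
  step 13: S(S(add(S(add(add(Z, mul(Z, SZ)), mul(SSSZ, SZ))), mul(Z, mul(SZ, Z)))))
  step 14: S(S(S(add(add(add(Z, mul(Z, SZ)), mul(SSSZ, SZ)), mul(Z, mul(SZ, Z))))))
  step 15: S(S(S(add(add(mul(Z, SZ), mul(SSSZ, SZ)), mul(Z, mul(SZ, Z))))))
  step 16: S(S(S(add(add(Z, mul(SSSZ, SZ)), mul(Z, mul(SZ, Z))))))
  step 17: S(S(S(add(mul(SSSZ, SZ), mul(Z, mul(SZ, Z))))))
  step 18: S(S(S(add(add(SZ, mul(SSZ, SZ)), mul(Z, mul(SZ, Z))))))
  step 19: S(S(S(add(S(add(Z, mul(SSZ, SZ))), mul(Z, mul(SZ, Z))))))
  step 20: S(S(S(S(add(add(Z, mul(SSZ, SZ)), mul(Z, mul(SZ, Z)))))))
  step 21: S(S(S(S(add(mul(SSZ, SZ), mul(Z, mul(SZ, Z)))))))
  step 22: S(S(S(S(add(add(SZ, mul(SZ, SZ)), mul(Z, mul(SZ, Z)))))))
  step 23: S(S(S(S(add(S(add(Z, mul(SZ, SZ))), mul(Z, mul(SZ, Z)))))))
  step 24: S(S(S(S(S(add(add(Z, mul(SZ, SZ)), mul(Z, mul(SZ, Z))))))))
  step 25: S(S(S(S(S(add(mul(SZ, SZ), mul(Z, mul(SZ, Z))))))))
  step 26: S(S(S(S(S(add(add(SZ, mul(Z, SZ)), mul(Z, mul(SZ, Z))))))))
  step 27: S(S(S(S(S(add(S(add(Z, mul(Z, SZ))), mul(Z, mul(SZ, Z))))))))
  step 28: S(S(S(S(S(S(add(add(Z, mul(Z, SZ)), mul(Z, mul(SZ, Z)))))))))
  step 29: S(S(S(S(S(S(add(mul(Z, SZ), mul(Z, mul(SZ, Z)))))))))
  step 30: S(S(S(S(S(S(add(Z, mul(Z, mul(SZ, Z)))))))))
  step 31: S(S(S(S(S(S(mul(Z, mul(SZ, Z))))))))
  step 32: S^6(Z)

Answer: SAME — A ⇓ S^6(Z), B ⇓ S^6(Z)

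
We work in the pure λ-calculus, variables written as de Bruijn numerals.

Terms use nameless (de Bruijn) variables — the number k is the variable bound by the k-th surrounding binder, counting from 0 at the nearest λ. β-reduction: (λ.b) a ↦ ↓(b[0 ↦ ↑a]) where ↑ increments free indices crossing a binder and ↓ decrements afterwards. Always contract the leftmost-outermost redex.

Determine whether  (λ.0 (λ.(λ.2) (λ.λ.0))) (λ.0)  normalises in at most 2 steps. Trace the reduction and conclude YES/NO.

Answer: NO — after 2 steps the term is λ.(λ.λ.0) (λ.λ.0), not yet normal

Reduction:
  start: (λ.0 (λ.(λ.2) (λ.λ.0))) (λ.0)
  [1] (λ.0) (λ.(λ.λ.0) (λ.λ.0))
  [2] λ.(λ.λ.0) (λ.λ.0)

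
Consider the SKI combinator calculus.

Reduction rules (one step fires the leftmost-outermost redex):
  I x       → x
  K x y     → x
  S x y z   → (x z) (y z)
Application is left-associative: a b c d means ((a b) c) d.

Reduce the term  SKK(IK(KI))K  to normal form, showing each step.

  start: SKK(IK(KI))K
  [1] K(IK(KI))(K(IK(KI)))K
  [2] IK(KI)K
  [3] K(KI)K
  [4] KI

Answer: normal form = KI  (in 4 steps)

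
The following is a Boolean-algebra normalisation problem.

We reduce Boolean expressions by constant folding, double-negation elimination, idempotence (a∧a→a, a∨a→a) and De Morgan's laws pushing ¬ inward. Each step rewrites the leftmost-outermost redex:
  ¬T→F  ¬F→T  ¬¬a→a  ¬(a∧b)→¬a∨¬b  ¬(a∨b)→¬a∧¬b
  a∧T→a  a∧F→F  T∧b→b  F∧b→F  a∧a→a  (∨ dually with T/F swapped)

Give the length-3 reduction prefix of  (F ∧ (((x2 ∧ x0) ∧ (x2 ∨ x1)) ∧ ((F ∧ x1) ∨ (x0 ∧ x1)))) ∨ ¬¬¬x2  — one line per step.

Answer: after 3 steps: ¬x2

Reduction:
  start: (F ∧ (((x2 ∧ x0) ∧ (x2 ∨ x1)) ∧ ((F ∧ x1) ∨ (x0 ∧ x1)))) ∨ ¬¬¬x2
  step 1: F ∨ ¬¬¬x2
  step 2: ¬¬¬x2
  step 3: ¬x2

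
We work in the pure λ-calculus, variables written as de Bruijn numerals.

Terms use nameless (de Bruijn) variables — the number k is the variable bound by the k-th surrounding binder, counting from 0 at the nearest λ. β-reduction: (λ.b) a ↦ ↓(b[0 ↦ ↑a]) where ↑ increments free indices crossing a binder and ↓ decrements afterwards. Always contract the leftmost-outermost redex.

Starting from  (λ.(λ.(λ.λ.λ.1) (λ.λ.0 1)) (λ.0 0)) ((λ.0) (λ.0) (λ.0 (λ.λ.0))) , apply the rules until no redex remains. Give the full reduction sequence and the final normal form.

Answer: normal form = λ.λ.1  (in 3 steps)

Derivation:
  start: (λ.(λ.(λ.λ.λ.1) (λ.λ.0 1)) (λ.0 0)) ((λ.0) (λ.0) (λ.0 (λ.λ.0)))
  →1  (λ.(λ.λ.λ.1) (λ.λ.0 1)) (λ.0 0)
  →2  (λ.λ.λ.1) (λ.λ.0 1)
  →3  λ.λ.1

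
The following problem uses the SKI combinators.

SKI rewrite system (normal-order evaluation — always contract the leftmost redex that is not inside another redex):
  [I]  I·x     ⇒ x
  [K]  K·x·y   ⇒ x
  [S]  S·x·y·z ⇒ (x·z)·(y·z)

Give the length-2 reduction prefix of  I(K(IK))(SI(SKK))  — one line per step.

  start: I(K(IK))(SI(SKK))
  [1] K(IK)(SI(SKK))
  [2] IK

Answer: after 2 steps: IK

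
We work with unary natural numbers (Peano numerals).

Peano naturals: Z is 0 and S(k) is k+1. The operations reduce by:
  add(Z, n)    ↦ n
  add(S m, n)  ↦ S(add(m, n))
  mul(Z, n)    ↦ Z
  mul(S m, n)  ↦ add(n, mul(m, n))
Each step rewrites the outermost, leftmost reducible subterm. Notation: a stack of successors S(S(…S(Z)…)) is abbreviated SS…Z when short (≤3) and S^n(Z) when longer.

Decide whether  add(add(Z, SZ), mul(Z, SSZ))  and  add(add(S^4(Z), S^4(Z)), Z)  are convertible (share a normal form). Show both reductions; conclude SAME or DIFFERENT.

Term A:
  start: add(add(Z, SZ), mul(Z, SSZ))
  →1  add(SZ, mul(Z, SSZ))
  →2  S(add(Z, mul(Z, SSZ)))
  →3  S(mul(Z, SSZ))
  →4  SZ

Term B:
  start: add(add(S^4(Z), S^4(Z)), Z)
  →1  add(S(add(SSSZ, S^4(Z))), Z)
  →2  S(add(add(SSSZ, S^4(Z)), Z))
  →3  S(add(S(add(SSZ, S^4(Z))), Z))
  →4  S(S(add(add(SSZ, S^4(Z)), Z)))
  →5  S(S(add(S(add(SZ, S^4(Z))), Z)))
  →6  S(S(S(add(add(SZ, S^4(Z)), Z))))
  →7  S(S(S(add(S(add(Z, S^4(Z))), Z))))
  →8  S(S(S(S(add(add(Z, S^4(Z)), Z)))))
  →9  S(S(S(S(add(S^4(Z), Z)))))
  →10  S(S(S(S(S(add(SSSZ, Z))))))
  →11  S(S(S(S(S(S(add(SSZ, Z)))))))
  →12  S(S(S(S(S(S(S(add(SZ, Z))))))))
  →13  S(S(S(S(S(S(S(S(add(Z, Z)))))))))
  →14  S^8(Z)

Answer: DIFFERENT — A ⇓ SZ, B ⇓ S^8(Z)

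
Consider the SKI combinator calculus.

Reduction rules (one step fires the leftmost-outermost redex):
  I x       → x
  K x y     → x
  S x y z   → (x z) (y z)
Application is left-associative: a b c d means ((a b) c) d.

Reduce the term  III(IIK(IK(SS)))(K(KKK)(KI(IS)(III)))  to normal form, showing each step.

Answer: normal form = K(SS)  (in 7 steps)

Working:
  start: III(IIK(IK(SS)))(K(KKK)(KI(IS)(III)))
  step 1: II(IIK(IK(SS)))(K(KKK)(KI(IS)(III)))
  step 2: I(IIK(IK(SS)))(K(KKK)(KI(IS)(III)))
  step 3: IIK(IK(SS))(K(KKK)(KI(IS)(III)))
  step 4: IK(IK(SS))(K(KKK)(KI(IS)(III)))
  step 5: K(IK(SS))(K(KKK)(KI(IS)(III)))
  step 6: IK(SS)
  step 7: K(SS)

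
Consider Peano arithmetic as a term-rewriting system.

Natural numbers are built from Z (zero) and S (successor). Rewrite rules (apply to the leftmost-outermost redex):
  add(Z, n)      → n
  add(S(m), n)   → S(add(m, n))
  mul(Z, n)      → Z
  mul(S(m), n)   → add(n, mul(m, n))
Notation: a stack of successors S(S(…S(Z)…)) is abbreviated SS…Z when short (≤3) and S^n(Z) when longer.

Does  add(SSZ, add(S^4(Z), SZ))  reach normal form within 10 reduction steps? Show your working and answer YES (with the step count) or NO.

  start: add(SSZ, add(S^4(Z), SZ))
  step 1: S(add(SZ, add(S^4(Z), SZ)))
  step 2: S(S(add(Z, add(S^4(Z), SZ))))
  step 3: S(S(add(S^4(Z), SZ)))
  step 4: S(S(S(add(SSSZ, SZ))))
  step 5: S(S(S(S(add(SSZ, SZ)))))
  step 6: S(S(S(S(S(add(SZ, SZ))))))
  step 7: S(S(S(S(S(S(add(Z, SZ)))))))
  step 8: S^7(Z)

Answer: YES — reaches normal form S^7(Z) in 8 ≤ 10 steps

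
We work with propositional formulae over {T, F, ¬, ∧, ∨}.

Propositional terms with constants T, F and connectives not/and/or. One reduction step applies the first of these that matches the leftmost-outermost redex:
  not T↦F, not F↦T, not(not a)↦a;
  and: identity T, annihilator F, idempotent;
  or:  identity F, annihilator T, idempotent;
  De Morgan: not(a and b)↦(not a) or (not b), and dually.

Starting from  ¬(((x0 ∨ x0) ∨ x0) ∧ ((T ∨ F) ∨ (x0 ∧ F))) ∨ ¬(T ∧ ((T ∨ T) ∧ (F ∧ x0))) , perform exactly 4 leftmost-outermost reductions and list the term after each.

Answer: after 4 steps: ((¬x0 ∧ ¬x0) ∨ ¬((T ∨ F) ∨ (x0 ∧ F))) ∨ ¬(T ∧ ((T ∨ T) ∧ (F ∧ x0)))

Reduction:
  start: ¬(((x0 ∨ x0) ∨ x0) ∧ ((T ∨ F) ∨ (x0 ∧ F))) ∨ ¬(T ∧ ((T ∨ T) ∧ (F ∧ x0)))
  →1  (¬((x0 ∨ x0) ∨ x0) ∨ ¬((T ∨ F) ∨ (x0 ∧ F))) ∨ ¬(T ∧ ((T ∨ T) ∧ (F ∧ x0)))
  →2  ((¬(x0 ∨ x0) ∧ ¬x0) ∨ ¬((T ∨ F) ∨ (x0 ∧ F))) ∨ ¬(T ∧ ((T ∨ T) ∧ (F ∧ x0)))
  →3  (((¬x0 ∧ ¬x0) ∧ ¬x0) ∨ ¬((T ∨ F) ∨ (x0 ∧ F))) ∨ ¬(T ∧ ((T ∨ T) ∧ (F ∧ x0)))
  →4  ((¬x0 ∧ ¬x0) ∨ ¬((T ∨ F) ∨ (x0 ∧ F))) ∨ ¬(T ∧ ((T ∨ T) ∧ (F ∧ x0)))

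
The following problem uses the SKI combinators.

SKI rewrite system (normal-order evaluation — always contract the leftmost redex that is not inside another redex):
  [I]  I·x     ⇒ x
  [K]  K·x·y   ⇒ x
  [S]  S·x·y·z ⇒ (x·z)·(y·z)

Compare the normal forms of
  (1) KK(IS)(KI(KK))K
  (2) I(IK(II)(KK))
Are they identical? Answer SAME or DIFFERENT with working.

Term A:
  start: KK(IS)(KI(KK))K
  →1  K(KI(KK))K
  →2  KI(KK)
  →3  I

Term B:
  start: I(IK(II)(KK))
  →1  IK(II)(KK)
  →2  K(II)(KK)
  →3  II
  →4  I

Answer: SAME — A ⇓ I, B ⇓ I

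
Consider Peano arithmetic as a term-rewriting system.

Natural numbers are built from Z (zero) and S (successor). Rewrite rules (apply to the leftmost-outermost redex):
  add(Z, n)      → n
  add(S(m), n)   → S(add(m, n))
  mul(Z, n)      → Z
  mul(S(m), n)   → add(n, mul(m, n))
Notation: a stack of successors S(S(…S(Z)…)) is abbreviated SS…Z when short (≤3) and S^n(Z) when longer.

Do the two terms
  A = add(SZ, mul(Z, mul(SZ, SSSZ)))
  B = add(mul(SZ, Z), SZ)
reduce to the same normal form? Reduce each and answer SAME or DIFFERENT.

Answer: SAME — A ⇓ SZ, B ⇓ SZ

Working:
Term A:
  start: add(SZ, mul(Z, mul(SZ, SSSZ)))
  [1] S(add(Z, mul(Z, mul(SZ, SSSZ))))
  [2] S(mul(Z, mul(SZ, SSSZ)))
  [3] SZ

Term B:
  start: add(mul(SZ, Z), SZ)
  [1] add(add(Z, mul(Z, Z)), SZ)
  [2] add(mul(Z, Z), SZ)
  [3] add(Z, SZ)
  [4] SZ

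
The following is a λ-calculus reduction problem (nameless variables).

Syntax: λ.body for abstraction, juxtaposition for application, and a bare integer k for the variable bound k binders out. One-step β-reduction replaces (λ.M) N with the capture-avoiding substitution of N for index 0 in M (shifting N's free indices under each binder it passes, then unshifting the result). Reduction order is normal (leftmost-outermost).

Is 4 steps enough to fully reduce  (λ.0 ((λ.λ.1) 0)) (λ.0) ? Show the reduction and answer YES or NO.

Answer: YES — reaches normal form λ.λ.0 in 3 ≤ 4 steps

Working:
  start: (λ.0 ((λ.λ.1) 0)) (λ.0)
  step 1: (λ.0) ((λ.λ.1) (λ.0))
  step 2: (λ.λ.1) (λ.0)
  step 3: λ.λ.0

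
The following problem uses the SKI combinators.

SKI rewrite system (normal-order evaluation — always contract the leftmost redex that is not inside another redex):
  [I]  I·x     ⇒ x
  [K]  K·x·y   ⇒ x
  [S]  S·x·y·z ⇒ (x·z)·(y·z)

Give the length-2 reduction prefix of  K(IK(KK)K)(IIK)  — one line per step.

Answer: after 2 steps: K(KK)K

Derivation:
  start: K(IK(KK)K)(IIK)
  [1] IK(KK)K
  [2] K(KK)K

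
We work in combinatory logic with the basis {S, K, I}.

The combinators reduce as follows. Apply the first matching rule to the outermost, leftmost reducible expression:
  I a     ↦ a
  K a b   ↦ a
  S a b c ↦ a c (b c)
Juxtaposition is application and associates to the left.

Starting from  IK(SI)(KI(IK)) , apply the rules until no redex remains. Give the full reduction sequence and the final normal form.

  start: IK(SI)(KI(IK))
  [1] K(SI)(KI(IK))
  [2] SI

Answer: normal form = SI  (in 2 steps)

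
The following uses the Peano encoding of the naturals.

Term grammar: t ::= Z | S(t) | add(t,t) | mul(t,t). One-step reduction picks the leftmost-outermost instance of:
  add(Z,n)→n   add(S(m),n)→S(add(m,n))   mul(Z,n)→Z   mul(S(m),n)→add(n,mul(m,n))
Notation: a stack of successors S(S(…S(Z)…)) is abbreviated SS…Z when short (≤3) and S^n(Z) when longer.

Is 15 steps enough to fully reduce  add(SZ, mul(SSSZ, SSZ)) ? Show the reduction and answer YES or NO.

  start: add(SZ, mul(SSSZ, SSZ))
  step 1: S(add(Z, mul(SSSZ, SSZ)))
  step 2: S(mul(SSSZ, SSZ))
  step 3: S(add(SSZ, mul(SSZ, SSZ)))
  step 4: S(S(add(SZ, mul(SSZ, SSZ))))
  step 5: S(S(S(add(Z, mul(SSZ, SSZ)))))
  step 6: S(S(S(mul(SSZ, SSZ))))
  step 7: S(S(S(add(SSZ, mul(SZ, SSZ)))))
  step 8: S(S(S(S(add(SZ, mul(SZ, SSZ))))))
  step 9: S(S(S(S(S(add(Z, mul(SZ, SSZ)))))))
  step 10: S(S(S(S(S(mul(SZ, SSZ))))))
  step 11: S(S(S(S(S(add(SSZ, mul(Z, SSZ)))))))
  step 12: S(S(S(S(S(S(add(SZ, mul(Z, SSZ))))))))
  step 13: S(S(S(S(S(S(S(add(Z, mul(Z, SSZ)))))))))
  step 14: S(S(S(S(S(S(S(mul(Z, SSZ))))))))
  step 15: S^7(Z)

Answer: YES — reaches normal form S^7(Z) in 15 ≤ 15 steps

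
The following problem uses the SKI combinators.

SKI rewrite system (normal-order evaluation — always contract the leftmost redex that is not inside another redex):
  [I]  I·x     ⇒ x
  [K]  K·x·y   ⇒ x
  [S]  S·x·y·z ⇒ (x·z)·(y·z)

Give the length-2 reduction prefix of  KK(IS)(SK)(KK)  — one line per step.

  start: KK(IS)(SK)(KK)
  →1  K(SK)(KK)
  →2  SK

Answer: after 2 steps: SK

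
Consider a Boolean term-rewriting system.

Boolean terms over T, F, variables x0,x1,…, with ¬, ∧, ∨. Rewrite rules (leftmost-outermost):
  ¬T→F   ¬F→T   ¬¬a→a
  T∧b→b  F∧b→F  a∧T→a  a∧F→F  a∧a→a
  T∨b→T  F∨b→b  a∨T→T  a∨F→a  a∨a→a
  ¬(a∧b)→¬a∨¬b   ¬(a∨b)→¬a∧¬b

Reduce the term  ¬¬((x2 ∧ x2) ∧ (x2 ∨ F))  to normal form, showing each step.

Answer: normal form = x2  (in 4 steps)

Reduction:
  start: ¬¬((x2 ∧ x2) ∧ (x2 ∨ F))
  step 1: (x2 ∧ x2) ∧ (x2 ∨ F)
  step 2: x2 ∧ (x2 ∨ F)
  step 3: x2 ∧ x2
  step 4: x2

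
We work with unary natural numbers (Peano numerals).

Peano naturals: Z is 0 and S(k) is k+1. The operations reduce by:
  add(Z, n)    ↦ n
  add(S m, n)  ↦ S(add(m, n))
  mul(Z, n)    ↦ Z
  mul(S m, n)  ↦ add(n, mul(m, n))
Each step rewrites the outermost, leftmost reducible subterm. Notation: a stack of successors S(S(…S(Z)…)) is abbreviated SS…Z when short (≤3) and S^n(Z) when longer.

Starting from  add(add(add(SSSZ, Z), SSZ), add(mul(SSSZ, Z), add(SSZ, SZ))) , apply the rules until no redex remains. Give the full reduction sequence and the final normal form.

Answer: normal form = S^8(Z)  (in 25 steps)

Working:
  start: add(add(add(SSSZ, Z), SSZ), add(mul(SSSZ, Z), add(SSZ, SZ)))
  step 1: add(add(S(add(SSZ, Z)), SSZ), add(mul(SSSZ, Z), add(SSZ, SZ)))
  step 2: add(S(add(add(SSZ, Z), SSZ)), add(mul(SSSZ, Z), add(SSZ, SZ)))
  step 3: S(add(add(add(SSZ, Z), SSZ), add(mul(SSSZ, Z), add(SSZ, SZ))))
  step 4: S(add(add(S(add(SZ, Z)), SSZ), add(mul(SSSZ, Z), add(SSZ, SZ))))
  step 5: S(add(S(add(add(SZ, Z), SSZ)), add(mul(SSSZ, Z), add(SSZ, SZ))))
  step 6: S(S(add(add(add(SZ, Z), SSZ), add(mul(SSSZ, Z), add(SSZ, SZ)))))
  step 7: S(S(add(add(S(add(Z, Z)), SSZ), add(mul(SSSZ, Z), add(SSZ, SZ)))))
  step 8: S(S(add(S(add(add(Z, Z), SSZ)), add(mul(SSSZ, Z), add(SSZ, SZ)))))
  step 9: S(S(S(add(add(add(Z, Z), SSZ), add(mul(SSSZ, Z), add(SSZ, SZ))))))
  step 10: S(S(S(add(add(Z, SSZ), add(mul(SSSZ, Z), add(SSZ, SZ))))))
  step 11: S(S(S(add(SSZ, add(mul(SSSZ, Z), add(SSZ, SZ))))))
  step 12: S(S(S(S(add(SZ, add(mul(SSSZ, Z), add(SSZ, SZ)))))))
  step 13: S(S(S(S(S(add(Z, add(mul(SSSZ, Z), add(SSZ, SZ))))))))
  step 14: S(S(S(S(S(add(mul(SSSZ, Z), add(SSZ, SZ)))))))
  step 15: S(S(S(S(S(add(add(Z, mul(SSZ, Z)), add(SSZ, SZ)))))))
  step 16: S(S(S(S(S(add(mul(SSZ, Z), add(SSZ, SZ)))))))
  step 17: S(S(S(S(S(add(add(Z, mul(SZ, Z)), add(SSZ, SZ)))))))
  step 18: S(S(S(S(S(add(mul(SZ, Z), add(SSZ, SZ)))))))
  step 19: S(S(S(S(S(add(add(Z, mul(Z, Z)), add(SSZ, SZ)))))))
  step 20: S(S(S(S(S(add(mul(Z, Z), add(SSZ, SZ)))))))
  step 21: S(S(S(S(S(add(Z, add(SSZ, SZ)))))))
  step 22: S(S(S(S(S(add(SSZ, SZ))))))
  step 23: S(S(S(S(S(S(add(SZ, SZ)))))))
  step 24: S(S(S(S(S(S(S(add(Z, SZ))))))))
  step 25: S^8(Z)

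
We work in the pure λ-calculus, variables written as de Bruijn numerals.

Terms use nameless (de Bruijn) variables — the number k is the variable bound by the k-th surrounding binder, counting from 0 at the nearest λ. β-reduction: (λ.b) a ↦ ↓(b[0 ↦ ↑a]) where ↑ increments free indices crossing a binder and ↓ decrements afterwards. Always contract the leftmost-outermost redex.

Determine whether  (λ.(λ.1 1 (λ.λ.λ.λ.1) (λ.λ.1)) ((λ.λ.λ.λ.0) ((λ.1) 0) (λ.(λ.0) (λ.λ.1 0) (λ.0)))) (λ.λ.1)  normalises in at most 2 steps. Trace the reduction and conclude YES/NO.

Answer: NO — after 2 steps the term is (λ.λ.1) (λ.λ.1) (λ.λ.λ.λ.1) (λ.λ.1), not yet normal

Reduction:
  start: (λ.(λ.1 1 (λ.λ.λ.λ.1) (λ.λ.1)) ((λ.λ.λ.λ.0) ((λ.1) 0) (λ.(λ.0) (λ.λ.1 0) (λ.0)))) (λ.λ.1)
  step 1: (λ.(λ.λ.1) (λ.λ.1) (λ.λ.λ.λ.1) (λ.λ.1)) ((λ.λ.λ.λ.0) ((λ.λ.λ.1) (λ.λ.1)) (λ.(λ.0) (λ.λ.1 0) (λ.0)))
  step 2: (λ.λ.1) (λ.λ.1) (λ.λ.λ.λ.1) (λ.λ.1)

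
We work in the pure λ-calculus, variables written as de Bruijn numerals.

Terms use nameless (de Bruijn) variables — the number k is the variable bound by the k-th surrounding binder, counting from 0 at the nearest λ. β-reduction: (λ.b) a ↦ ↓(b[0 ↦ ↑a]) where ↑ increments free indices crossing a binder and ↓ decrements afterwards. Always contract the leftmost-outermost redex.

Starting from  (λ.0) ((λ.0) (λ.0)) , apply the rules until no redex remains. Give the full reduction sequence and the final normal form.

Answer: normal form = λ.0  (in 2 steps)

Derivation:
  start: (λ.0) ((λ.0) (λ.0))
  [1] (λ.0) (λ.0)
  [2] λ.0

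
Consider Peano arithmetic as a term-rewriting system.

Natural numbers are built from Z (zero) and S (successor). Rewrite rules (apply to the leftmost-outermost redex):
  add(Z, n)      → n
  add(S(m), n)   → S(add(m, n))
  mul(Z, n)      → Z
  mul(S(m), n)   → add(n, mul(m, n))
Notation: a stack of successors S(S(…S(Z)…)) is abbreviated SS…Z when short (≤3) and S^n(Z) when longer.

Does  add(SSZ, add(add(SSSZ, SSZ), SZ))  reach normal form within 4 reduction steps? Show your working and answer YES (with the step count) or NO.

  start: add(SSZ, add(add(SSSZ, SSZ), SZ))
  [1] S(add(SZ, add(add(SSSZ, SSZ), SZ)))
  [2] S(S(add(Z, add(add(SSSZ, SSZ), SZ))))
  [3] S(S(add(add(SSSZ, SSZ), SZ)))
  [4] S(S(add(S(add(SSZ, SSZ)), SZ)))

Answer: NO — after 4 steps the term is S(S(add(S(add(SSZ, SSZ)), SZ))), not yet normal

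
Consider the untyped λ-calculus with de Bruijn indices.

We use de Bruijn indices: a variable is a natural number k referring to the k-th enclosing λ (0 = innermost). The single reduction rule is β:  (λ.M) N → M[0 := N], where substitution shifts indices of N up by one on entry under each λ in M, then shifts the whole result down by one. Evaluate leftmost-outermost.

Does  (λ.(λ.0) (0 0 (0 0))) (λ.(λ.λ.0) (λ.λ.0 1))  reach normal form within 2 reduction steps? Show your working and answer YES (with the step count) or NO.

  start: (λ.(λ.0) (0 0 (0 0))) (λ.(λ.λ.0) (λ.λ.0 1))
  →1  (λ.0) ((λ.(λ.λ.0) (λ.λ.0 1)) (λ.(λ.λ.0) (λ.λ.0 1)) ((λ.(λ.λ.0) (λ.λ.0 1)) (λ.(λ.λ.0) (λ.λ.0 1))))
  →2  (λ.(λ.λ.0) (λ.λ.0 1)) (λ.(λ.λ.0) (λ.λ.0 1)) ((λ.(λ.λ.0) (λ.λ.0 1)) (λ.(λ.λ.0) (λ.λ.0 1)))

Answer: NO — after 2 steps the term is (λ.(λ.λ.0) (λ.λ.0 1)) (λ.(λ.λ.0) (λ.λ.0 1)) ((λ.(λ.λ.0) (λ.λ.0 1)) (λ.(λ.λ.0) (λ.λ.0 1))), not yet normal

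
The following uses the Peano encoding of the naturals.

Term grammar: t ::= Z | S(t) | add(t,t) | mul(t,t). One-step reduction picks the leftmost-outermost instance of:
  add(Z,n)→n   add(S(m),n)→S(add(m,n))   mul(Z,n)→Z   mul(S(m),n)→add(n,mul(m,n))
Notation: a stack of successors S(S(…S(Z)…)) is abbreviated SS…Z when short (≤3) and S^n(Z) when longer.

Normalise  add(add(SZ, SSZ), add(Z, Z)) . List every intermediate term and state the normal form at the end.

  start: add(add(SZ, SSZ), add(Z, Z))
  step 1: add(S(add(Z, SSZ)), add(Z, Z))
  step 2: S(add(add(Z, SSZ), add(Z, Z)))
  step 3: S(add(SSZ, add(Z, Z)))
  step 4: S(S(add(SZ, add(Z, Z))))
  step 5: S(S(S(add(Z, add(Z, Z)))))
  step 6: S(S(S(add(Z, Z))))
  step 7: SSSZ

Answer: normal form = SSSZ  (in 7 steps)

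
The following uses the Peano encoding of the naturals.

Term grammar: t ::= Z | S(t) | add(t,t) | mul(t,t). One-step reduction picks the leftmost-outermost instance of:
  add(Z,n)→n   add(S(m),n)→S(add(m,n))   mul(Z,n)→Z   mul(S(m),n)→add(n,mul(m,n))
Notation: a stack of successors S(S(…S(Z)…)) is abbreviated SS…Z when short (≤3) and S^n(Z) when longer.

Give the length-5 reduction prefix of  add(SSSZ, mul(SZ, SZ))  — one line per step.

  start: add(SSSZ, mul(SZ, SZ))
  step 1: S(add(SSZ, mul(SZ, SZ)))
  step 2: S(S(add(SZ, mul(SZ, SZ))))
  step 3: S(S(S(add(Z, mul(SZ, SZ)))))
  step 4: S(S(S(mul(SZ, SZ))))
  step 5: S(S(S(add(SZ, mul(Z, SZ)))))

Answer: after 5 steps: S(S(S(add(SZ, mul(Z, SZ)))))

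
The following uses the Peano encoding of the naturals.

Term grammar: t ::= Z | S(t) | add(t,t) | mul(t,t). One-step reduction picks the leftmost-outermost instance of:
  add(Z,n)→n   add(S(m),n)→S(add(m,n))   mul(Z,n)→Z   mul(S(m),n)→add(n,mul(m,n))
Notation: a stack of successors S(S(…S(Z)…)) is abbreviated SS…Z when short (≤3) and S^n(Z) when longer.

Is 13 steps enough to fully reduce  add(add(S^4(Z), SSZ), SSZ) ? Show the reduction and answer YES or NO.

Answer: YES — reaches normal form S^8(Z) in 12 ≤ 13 steps

Working:
  start: add(add(S^4(Z), SSZ), SSZ)
  →1  add(S(add(SSSZ, SSZ)), SSZ)
  →2  S(add(add(SSSZ, SSZ), SSZ))
  →3  S(add(S(add(SSZ, SSZ)), SSZ))
  →4  S(S(add(add(SSZ, SSZ), SSZ)))
  →5  S(S(add(S(add(SZ, SSZ)), SSZ)))
  →6  S(S(S(add(add(SZ, SSZ), SSZ))))
  →7  S(S(S(add(S(add(Z, SSZ)), SSZ))))
  →8  S(S(S(S(add(add(Z, SSZ), SSZ)))))
  →9  S(S(S(S(add(SSZ, SSZ)))))
  →10  S(S(S(S(S(add(SZ, SSZ))))))
  →11  S(S(S(S(S(S(add(Z, SSZ)))))))
  →12  S^8(Z)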